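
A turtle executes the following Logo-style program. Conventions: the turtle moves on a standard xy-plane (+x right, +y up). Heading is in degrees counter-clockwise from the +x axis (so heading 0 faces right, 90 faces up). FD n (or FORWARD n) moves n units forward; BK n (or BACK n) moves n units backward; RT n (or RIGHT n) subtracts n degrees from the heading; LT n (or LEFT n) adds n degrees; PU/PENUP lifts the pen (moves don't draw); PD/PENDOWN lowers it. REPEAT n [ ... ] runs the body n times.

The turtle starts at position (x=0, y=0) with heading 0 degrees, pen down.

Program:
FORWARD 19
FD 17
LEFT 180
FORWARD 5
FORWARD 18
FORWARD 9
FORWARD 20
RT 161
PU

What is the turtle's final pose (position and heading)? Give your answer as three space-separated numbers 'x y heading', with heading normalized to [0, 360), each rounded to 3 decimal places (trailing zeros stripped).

Answer: -16 0 19

Derivation:
Executing turtle program step by step:
Start: pos=(0,0), heading=0, pen down
FD 19: (0,0) -> (19,0) [heading=0, draw]
FD 17: (19,0) -> (36,0) [heading=0, draw]
LT 180: heading 0 -> 180
FD 5: (36,0) -> (31,0) [heading=180, draw]
FD 18: (31,0) -> (13,0) [heading=180, draw]
FD 9: (13,0) -> (4,0) [heading=180, draw]
FD 20: (4,0) -> (-16,0) [heading=180, draw]
RT 161: heading 180 -> 19
PU: pen up
Final: pos=(-16,0), heading=19, 6 segment(s) drawn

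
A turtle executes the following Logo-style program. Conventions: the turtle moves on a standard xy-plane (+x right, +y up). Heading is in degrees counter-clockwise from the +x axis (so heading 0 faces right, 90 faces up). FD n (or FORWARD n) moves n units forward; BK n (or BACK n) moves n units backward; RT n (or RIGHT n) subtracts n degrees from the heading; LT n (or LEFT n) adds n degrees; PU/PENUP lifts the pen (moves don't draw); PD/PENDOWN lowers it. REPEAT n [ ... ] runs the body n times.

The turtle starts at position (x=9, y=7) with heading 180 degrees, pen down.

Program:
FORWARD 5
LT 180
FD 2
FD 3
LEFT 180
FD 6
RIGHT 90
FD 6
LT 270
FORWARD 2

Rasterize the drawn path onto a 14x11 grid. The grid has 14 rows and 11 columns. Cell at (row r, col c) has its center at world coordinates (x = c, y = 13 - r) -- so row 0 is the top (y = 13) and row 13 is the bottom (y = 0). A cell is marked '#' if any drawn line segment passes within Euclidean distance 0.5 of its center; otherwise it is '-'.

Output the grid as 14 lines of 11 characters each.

Segment 0: (9,7) -> (4,7)
Segment 1: (4,7) -> (6,7)
Segment 2: (6,7) -> (9,7)
Segment 3: (9,7) -> (3,7)
Segment 4: (3,7) -> (3,13)
Segment 5: (3,13) -> (5,13)

Answer: ---###-----
---#-------
---#-------
---#-------
---#-------
---#-------
---#######-
-----------
-----------
-----------
-----------
-----------
-----------
-----------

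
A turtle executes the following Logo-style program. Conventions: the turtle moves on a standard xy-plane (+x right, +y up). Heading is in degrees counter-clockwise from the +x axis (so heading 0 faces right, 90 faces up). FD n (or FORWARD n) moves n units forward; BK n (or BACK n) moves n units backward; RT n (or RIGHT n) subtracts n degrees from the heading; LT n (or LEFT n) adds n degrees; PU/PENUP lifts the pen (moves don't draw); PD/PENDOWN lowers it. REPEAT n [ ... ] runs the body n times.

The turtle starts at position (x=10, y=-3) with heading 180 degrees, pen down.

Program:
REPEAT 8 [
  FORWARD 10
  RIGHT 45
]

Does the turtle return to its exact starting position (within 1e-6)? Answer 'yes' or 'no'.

Executing turtle program step by step:
Start: pos=(10,-3), heading=180, pen down
REPEAT 8 [
  -- iteration 1/8 --
  FD 10: (10,-3) -> (0,-3) [heading=180, draw]
  RT 45: heading 180 -> 135
  -- iteration 2/8 --
  FD 10: (0,-3) -> (-7.071,4.071) [heading=135, draw]
  RT 45: heading 135 -> 90
  -- iteration 3/8 --
  FD 10: (-7.071,4.071) -> (-7.071,14.071) [heading=90, draw]
  RT 45: heading 90 -> 45
  -- iteration 4/8 --
  FD 10: (-7.071,14.071) -> (0,21.142) [heading=45, draw]
  RT 45: heading 45 -> 0
  -- iteration 5/8 --
  FD 10: (0,21.142) -> (10,21.142) [heading=0, draw]
  RT 45: heading 0 -> 315
  -- iteration 6/8 --
  FD 10: (10,21.142) -> (17.071,14.071) [heading=315, draw]
  RT 45: heading 315 -> 270
  -- iteration 7/8 --
  FD 10: (17.071,14.071) -> (17.071,4.071) [heading=270, draw]
  RT 45: heading 270 -> 225
  -- iteration 8/8 --
  FD 10: (17.071,4.071) -> (10,-3) [heading=225, draw]
  RT 45: heading 225 -> 180
]
Final: pos=(10,-3), heading=180, 8 segment(s) drawn

Start position: (10, -3)
Final position: (10, -3)
Distance = 0; < 1e-6 -> CLOSED

Answer: yes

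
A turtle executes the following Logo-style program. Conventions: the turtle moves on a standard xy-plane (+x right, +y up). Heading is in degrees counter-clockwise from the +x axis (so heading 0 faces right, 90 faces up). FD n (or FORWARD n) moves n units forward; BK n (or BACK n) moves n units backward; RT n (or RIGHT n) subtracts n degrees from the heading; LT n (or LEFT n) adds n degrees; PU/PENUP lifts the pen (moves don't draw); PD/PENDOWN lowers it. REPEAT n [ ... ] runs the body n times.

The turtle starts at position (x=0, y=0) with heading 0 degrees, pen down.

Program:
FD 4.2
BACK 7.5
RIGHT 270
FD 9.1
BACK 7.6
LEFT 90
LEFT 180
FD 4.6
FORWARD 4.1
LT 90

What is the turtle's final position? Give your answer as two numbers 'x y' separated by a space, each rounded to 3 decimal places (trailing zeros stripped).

Answer: 5.4 1.5

Derivation:
Executing turtle program step by step:
Start: pos=(0,0), heading=0, pen down
FD 4.2: (0,0) -> (4.2,0) [heading=0, draw]
BK 7.5: (4.2,0) -> (-3.3,0) [heading=0, draw]
RT 270: heading 0 -> 90
FD 9.1: (-3.3,0) -> (-3.3,9.1) [heading=90, draw]
BK 7.6: (-3.3,9.1) -> (-3.3,1.5) [heading=90, draw]
LT 90: heading 90 -> 180
LT 180: heading 180 -> 0
FD 4.6: (-3.3,1.5) -> (1.3,1.5) [heading=0, draw]
FD 4.1: (1.3,1.5) -> (5.4,1.5) [heading=0, draw]
LT 90: heading 0 -> 90
Final: pos=(5.4,1.5), heading=90, 6 segment(s) drawn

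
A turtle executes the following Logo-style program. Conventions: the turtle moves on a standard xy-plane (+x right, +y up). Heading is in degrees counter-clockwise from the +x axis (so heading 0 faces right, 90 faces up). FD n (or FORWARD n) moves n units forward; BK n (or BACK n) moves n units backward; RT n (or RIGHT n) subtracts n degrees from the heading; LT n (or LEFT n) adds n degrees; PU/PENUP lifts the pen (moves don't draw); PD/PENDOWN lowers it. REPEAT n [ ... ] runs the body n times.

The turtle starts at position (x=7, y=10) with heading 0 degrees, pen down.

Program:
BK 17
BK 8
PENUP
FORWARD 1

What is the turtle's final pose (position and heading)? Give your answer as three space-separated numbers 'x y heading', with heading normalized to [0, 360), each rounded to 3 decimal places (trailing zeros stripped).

Answer: -17 10 0

Derivation:
Executing turtle program step by step:
Start: pos=(7,10), heading=0, pen down
BK 17: (7,10) -> (-10,10) [heading=0, draw]
BK 8: (-10,10) -> (-18,10) [heading=0, draw]
PU: pen up
FD 1: (-18,10) -> (-17,10) [heading=0, move]
Final: pos=(-17,10), heading=0, 2 segment(s) drawn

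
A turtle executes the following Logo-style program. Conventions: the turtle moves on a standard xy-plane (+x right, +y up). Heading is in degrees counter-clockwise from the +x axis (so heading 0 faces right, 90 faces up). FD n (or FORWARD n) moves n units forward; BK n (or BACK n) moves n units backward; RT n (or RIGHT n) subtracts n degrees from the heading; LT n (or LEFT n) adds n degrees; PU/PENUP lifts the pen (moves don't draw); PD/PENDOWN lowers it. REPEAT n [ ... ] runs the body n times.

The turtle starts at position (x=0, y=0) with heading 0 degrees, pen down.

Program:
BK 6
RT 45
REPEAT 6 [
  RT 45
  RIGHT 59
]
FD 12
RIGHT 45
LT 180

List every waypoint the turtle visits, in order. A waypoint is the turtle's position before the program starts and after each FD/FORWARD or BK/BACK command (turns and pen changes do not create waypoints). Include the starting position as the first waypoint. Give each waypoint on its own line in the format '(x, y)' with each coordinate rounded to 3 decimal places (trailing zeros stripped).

Answer: (0, 0)
(-6, 0)
(1.552, 9.326)

Derivation:
Executing turtle program step by step:
Start: pos=(0,0), heading=0, pen down
BK 6: (0,0) -> (-6,0) [heading=0, draw]
RT 45: heading 0 -> 315
REPEAT 6 [
  -- iteration 1/6 --
  RT 45: heading 315 -> 270
  RT 59: heading 270 -> 211
  -- iteration 2/6 --
  RT 45: heading 211 -> 166
  RT 59: heading 166 -> 107
  -- iteration 3/6 --
  RT 45: heading 107 -> 62
  RT 59: heading 62 -> 3
  -- iteration 4/6 --
  RT 45: heading 3 -> 318
  RT 59: heading 318 -> 259
  -- iteration 5/6 --
  RT 45: heading 259 -> 214
  RT 59: heading 214 -> 155
  -- iteration 6/6 --
  RT 45: heading 155 -> 110
  RT 59: heading 110 -> 51
]
FD 12: (-6,0) -> (1.552,9.326) [heading=51, draw]
RT 45: heading 51 -> 6
LT 180: heading 6 -> 186
Final: pos=(1.552,9.326), heading=186, 2 segment(s) drawn
Waypoints (3 total):
(0, 0)
(-6, 0)
(1.552, 9.326)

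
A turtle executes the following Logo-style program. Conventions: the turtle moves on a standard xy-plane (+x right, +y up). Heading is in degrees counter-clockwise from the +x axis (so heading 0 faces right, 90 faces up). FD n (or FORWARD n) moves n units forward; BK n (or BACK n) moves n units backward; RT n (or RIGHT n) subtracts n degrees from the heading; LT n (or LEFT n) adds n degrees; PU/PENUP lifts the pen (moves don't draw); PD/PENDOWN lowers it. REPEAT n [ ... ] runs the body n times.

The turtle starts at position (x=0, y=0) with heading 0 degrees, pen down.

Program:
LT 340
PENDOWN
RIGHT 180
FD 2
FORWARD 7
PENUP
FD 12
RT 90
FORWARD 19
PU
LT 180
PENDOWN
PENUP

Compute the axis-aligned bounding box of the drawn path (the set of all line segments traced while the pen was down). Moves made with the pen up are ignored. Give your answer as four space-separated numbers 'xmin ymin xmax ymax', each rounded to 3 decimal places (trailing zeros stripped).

Executing turtle program step by step:
Start: pos=(0,0), heading=0, pen down
LT 340: heading 0 -> 340
PD: pen down
RT 180: heading 340 -> 160
FD 2: (0,0) -> (-1.879,0.684) [heading=160, draw]
FD 7: (-1.879,0.684) -> (-8.457,3.078) [heading=160, draw]
PU: pen up
FD 12: (-8.457,3.078) -> (-19.734,7.182) [heading=160, move]
RT 90: heading 160 -> 70
FD 19: (-19.734,7.182) -> (-13.235,25.037) [heading=70, move]
PU: pen up
LT 180: heading 70 -> 250
PD: pen down
PU: pen up
Final: pos=(-13.235,25.037), heading=250, 2 segment(s) drawn

Segment endpoints: x in {-8.457, -1.879, 0}, y in {0, 0.684, 3.078}
xmin=-8.457, ymin=0, xmax=0, ymax=3.078

Answer: -8.457 0 0 3.078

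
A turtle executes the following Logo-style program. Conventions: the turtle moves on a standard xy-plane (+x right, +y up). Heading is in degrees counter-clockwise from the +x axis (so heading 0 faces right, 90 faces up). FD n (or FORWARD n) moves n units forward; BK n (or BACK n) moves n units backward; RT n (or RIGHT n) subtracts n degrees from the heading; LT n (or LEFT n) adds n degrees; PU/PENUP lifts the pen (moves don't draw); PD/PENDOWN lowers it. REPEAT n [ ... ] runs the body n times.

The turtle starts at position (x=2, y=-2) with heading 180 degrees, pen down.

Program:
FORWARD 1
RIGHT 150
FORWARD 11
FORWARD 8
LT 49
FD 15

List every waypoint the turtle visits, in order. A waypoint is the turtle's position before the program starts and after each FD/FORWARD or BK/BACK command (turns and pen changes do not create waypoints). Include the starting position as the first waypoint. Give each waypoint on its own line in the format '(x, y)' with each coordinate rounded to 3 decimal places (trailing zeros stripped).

Answer: (2, -2)
(1, -2)
(10.526, 3.5)
(17.454, 7.5)
(20.317, 22.224)

Derivation:
Executing turtle program step by step:
Start: pos=(2,-2), heading=180, pen down
FD 1: (2,-2) -> (1,-2) [heading=180, draw]
RT 150: heading 180 -> 30
FD 11: (1,-2) -> (10.526,3.5) [heading=30, draw]
FD 8: (10.526,3.5) -> (17.454,7.5) [heading=30, draw]
LT 49: heading 30 -> 79
FD 15: (17.454,7.5) -> (20.317,22.224) [heading=79, draw]
Final: pos=(20.317,22.224), heading=79, 4 segment(s) drawn
Waypoints (5 total):
(2, -2)
(1, -2)
(10.526, 3.5)
(17.454, 7.5)
(20.317, 22.224)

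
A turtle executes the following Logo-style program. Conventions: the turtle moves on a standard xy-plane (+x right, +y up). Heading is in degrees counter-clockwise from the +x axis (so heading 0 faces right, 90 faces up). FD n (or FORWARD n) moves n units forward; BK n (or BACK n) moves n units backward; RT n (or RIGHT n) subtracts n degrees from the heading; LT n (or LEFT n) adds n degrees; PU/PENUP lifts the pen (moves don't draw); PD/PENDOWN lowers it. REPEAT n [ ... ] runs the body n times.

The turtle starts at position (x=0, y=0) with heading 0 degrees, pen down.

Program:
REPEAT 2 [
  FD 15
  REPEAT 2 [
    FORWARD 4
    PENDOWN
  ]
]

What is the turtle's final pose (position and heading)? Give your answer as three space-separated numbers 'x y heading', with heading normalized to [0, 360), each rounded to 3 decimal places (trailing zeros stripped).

Answer: 46 0 0

Derivation:
Executing turtle program step by step:
Start: pos=(0,0), heading=0, pen down
REPEAT 2 [
  -- iteration 1/2 --
  FD 15: (0,0) -> (15,0) [heading=0, draw]
  REPEAT 2 [
    -- iteration 1/2 --
    FD 4: (15,0) -> (19,0) [heading=0, draw]
    PD: pen down
    -- iteration 2/2 --
    FD 4: (19,0) -> (23,0) [heading=0, draw]
    PD: pen down
  ]
  -- iteration 2/2 --
  FD 15: (23,0) -> (38,0) [heading=0, draw]
  REPEAT 2 [
    -- iteration 1/2 --
    FD 4: (38,0) -> (42,0) [heading=0, draw]
    PD: pen down
    -- iteration 2/2 --
    FD 4: (42,0) -> (46,0) [heading=0, draw]
    PD: pen down
  ]
]
Final: pos=(46,0), heading=0, 6 segment(s) drawn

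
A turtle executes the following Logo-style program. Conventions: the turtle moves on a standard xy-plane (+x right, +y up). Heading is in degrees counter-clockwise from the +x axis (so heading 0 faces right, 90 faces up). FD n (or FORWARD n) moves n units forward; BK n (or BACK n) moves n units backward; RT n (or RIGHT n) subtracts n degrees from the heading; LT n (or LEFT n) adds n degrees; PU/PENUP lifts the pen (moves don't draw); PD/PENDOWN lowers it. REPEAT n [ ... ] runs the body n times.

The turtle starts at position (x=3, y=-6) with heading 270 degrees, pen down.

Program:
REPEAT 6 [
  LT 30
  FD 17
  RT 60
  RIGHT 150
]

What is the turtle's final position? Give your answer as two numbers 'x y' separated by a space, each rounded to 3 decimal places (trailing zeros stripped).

Answer: 3 -6

Derivation:
Executing turtle program step by step:
Start: pos=(3,-6), heading=270, pen down
REPEAT 6 [
  -- iteration 1/6 --
  LT 30: heading 270 -> 300
  FD 17: (3,-6) -> (11.5,-20.722) [heading=300, draw]
  RT 60: heading 300 -> 240
  RT 150: heading 240 -> 90
  -- iteration 2/6 --
  LT 30: heading 90 -> 120
  FD 17: (11.5,-20.722) -> (3,-6) [heading=120, draw]
  RT 60: heading 120 -> 60
  RT 150: heading 60 -> 270
  -- iteration 3/6 --
  LT 30: heading 270 -> 300
  FD 17: (3,-6) -> (11.5,-20.722) [heading=300, draw]
  RT 60: heading 300 -> 240
  RT 150: heading 240 -> 90
  -- iteration 4/6 --
  LT 30: heading 90 -> 120
  FD 17: (11.5,-20.722) -> (3,-6) [heading=120, draw]
  RT 60: heading 120 -> 60
  RT 150: heading 60 -> 270
  -- iteration 5/6 --
  LT 30: heading 270 -> 300
  FD 17: (3,-6) -> (11.5,-20.722) [heading=300, draw]
  RT 60: heading 300 -> 240
  RT 150: heading 240 -> 90
  -- iteration 6/6 --
  LT 30: heading 90 -> 120
  FD 17: (11.5,-20.722) -> (3,-6) [heading=120, draw]
  RT 60: heading 120 -> 60
  RT 150: heading 60 -> 270
]
Final: pos=(3,-6), heading=270, 6 segment(s) drawn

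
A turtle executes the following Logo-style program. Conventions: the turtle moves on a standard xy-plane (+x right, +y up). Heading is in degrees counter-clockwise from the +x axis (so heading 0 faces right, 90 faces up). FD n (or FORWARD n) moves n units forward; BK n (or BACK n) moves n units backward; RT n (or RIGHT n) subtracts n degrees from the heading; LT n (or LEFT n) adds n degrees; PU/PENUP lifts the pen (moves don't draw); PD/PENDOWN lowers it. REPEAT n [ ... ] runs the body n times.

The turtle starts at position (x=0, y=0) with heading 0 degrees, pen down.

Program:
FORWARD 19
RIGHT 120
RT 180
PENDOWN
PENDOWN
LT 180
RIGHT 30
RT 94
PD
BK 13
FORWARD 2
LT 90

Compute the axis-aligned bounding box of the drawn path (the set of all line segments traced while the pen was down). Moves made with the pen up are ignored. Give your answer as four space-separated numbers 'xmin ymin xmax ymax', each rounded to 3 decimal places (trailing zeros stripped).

Executing turtle program step by step:
Start: pos=(0,0), heading=0, pen down
FD 19: (0,0) -> (19,0) [heading=0, draw]
RT 120: heading 0 -> 240
RT 180: heading 240 -> 60
PD: pen down
PD: pen down
LT 180: heading 60 -> 240
RT 30: heading 240 -> 210
RT 94: heading 210 -> 116
PD: pen down
BK 13: (19,0) -> (24.699,-11.684) [heading=116, draw]
FD 2: (24.699,-11.684) -> (23.822,-9.887) [heading=116, draw]
LT 90: heading 116 -> 206
Final: pos=(23.822,-9.887), heading=206, 3 segment(s) drawn

Segment endpoints: x in {0, 19, 23.822, 24.699}, y in {-11.684, -9.887, 0}
xmin=0, ymin=-11.684, xmax=24.699, ymax=0

Answer: 0 -11.684 24.699 0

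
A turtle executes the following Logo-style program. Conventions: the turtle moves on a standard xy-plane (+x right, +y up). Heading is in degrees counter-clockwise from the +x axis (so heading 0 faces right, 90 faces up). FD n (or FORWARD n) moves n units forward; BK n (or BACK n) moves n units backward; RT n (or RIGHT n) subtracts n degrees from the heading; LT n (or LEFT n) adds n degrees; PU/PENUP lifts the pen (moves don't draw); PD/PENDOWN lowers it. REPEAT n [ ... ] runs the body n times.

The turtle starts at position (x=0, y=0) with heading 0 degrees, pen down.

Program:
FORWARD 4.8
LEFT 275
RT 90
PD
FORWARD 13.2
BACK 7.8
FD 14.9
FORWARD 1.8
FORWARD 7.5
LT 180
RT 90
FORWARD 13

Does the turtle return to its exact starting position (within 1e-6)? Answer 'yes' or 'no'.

Executing turtle program step by step:
Start: pos=(0,0), heading=0, pen down
FD 4.8: (0,0) -> (4.8,0) [heading=0, draw]
LT 275: heading 0 -> 275
RT 90: heading 275 -> 185
PD: pen down
FD 13.2: (4.8,0) -> (-8.35,-1.15) [heading=185, draw]
BK 7.8: (-8.35,-1.15) -> (-0.579,-0.471) [heading=185, draw]
FD 14.9: (-0.579,-0.471) -> (-15.423,-1.769) [heading=185, draw]
FD 1.8: (-15.423,-1.769) -> (-17.216,-1.926) [heading=185, draw]
FD 7.5: (-17.216,-1.926) -> (-24.687,-2.58) [heading=185, draw]
LT 180: heading 185 -> 5
RT 90: heading 5 -> 275
FD 13: (-24.687,-2.58) -> (-23.554,-15.53) [heading=275, draw]
Final: pos=(-23.554,-15.53), heading=275, 7 segment(s) drawn

Start position: (0, 0)
Final position: (-23.554, -15.53)
Distance = 28.213; >= 1e-6 -> NOT closed

Answer: no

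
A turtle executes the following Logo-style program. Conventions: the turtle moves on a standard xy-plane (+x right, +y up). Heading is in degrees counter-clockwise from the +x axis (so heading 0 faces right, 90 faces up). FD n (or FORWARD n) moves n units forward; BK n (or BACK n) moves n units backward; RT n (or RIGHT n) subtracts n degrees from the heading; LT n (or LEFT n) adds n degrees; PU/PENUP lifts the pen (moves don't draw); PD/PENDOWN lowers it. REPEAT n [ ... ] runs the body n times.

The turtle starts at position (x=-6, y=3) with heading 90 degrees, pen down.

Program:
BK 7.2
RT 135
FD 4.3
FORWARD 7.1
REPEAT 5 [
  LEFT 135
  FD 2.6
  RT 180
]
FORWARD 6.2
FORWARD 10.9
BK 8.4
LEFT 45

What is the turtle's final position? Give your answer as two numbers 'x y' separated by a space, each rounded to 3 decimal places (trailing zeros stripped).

Executing turtle program step by step:
Start: pos=(-6,3), heading=90, pen down
BK 7.2: (-6,3) -> (-6,-4.2) [heading=90, draw]
RT 135: heading 90 -> 315
FD 4.3: (-6,-4.2) -> (-2.959,-7.241) [heading=315, draw]
FD 7.1: (-2.959,-7.241) -> (2.061,-12.261) [heading=315, draw]
REPEAT 5 [
  -- iteration 1/5 --
  LT 135: heading 315 -> 90
  FD 2.6: (2.061,-12.261) -> (2.061,-9.661) [heading=90, draw]
  RT 180: heading 90 -> 270
  -- iteration 2/5 --
  LT 135: heading 270 -> 45
  FD 2.6: (2.061,-9.661) -> (3.899,-7.823) [heading=45, draw]
  RT 180: heading 45 -> 225
  -- iteration 3/5 --
  LT 135: heading 225 -> 0
  FD 2.6: (3.899,-7.823) -> (6.499,-7.823) [heading=0, draw]
  RT 180: heading 0 -> 180
  -- iteration 4/5 --
  LT 135: heading 180 -> 315
  FD 2.6: (6.499,-7.823) -> (8.338,-9.661) [heading=315, draw]
  RT 180: heading 315 -> 135
  -- iteration 5/5 --
  LT 135: heading 135 -> 270
  FD 2.6: (8.338,-9.661) -> (8.338,-12.261) [heading=270, draw]
  RT 180: heading 270 -> 90
]
FD 6.2: (8.338,-12.261) -> (8.338,-6.061) [heading=90, draw]
FD 10.9: (8.338,-6.061) -> (8.338,4.839) [heading=90, draw]
BK 8.4: (8.338,4.839) -> (8.338,-3.561) [heading=90, draw]
LT 45: heading 90 -> 135
Final: pos=(8.338,-3.561), heading=135, 11 segment(s) drawn

Answer: 8.338 -3.561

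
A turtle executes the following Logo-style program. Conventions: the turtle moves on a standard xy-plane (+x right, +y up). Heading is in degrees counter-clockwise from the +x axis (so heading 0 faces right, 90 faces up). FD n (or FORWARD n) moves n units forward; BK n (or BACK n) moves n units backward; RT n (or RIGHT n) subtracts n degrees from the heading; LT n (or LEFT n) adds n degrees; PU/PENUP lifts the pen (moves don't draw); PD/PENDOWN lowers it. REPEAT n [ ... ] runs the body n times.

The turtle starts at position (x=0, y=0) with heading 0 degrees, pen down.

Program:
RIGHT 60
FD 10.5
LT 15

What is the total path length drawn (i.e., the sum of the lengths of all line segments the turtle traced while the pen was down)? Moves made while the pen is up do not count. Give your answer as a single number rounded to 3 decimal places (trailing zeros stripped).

Answer: 10.5

Derivation:
Executing turtle program step by step:
Start: pos=(0,0), heading=0, pen down
RT 60: heading 0 -> 300
FD 10.5: (0,0) -> (5.25,-9.093) [heading=300, draw]
LT 15: heading 300 -> 315
Final: pos=(5.25,-9.093), heading=315, 1 segment(s) drawn

Segment lengths:
  seg 1: (0,0) -> (5.25,-9.093), length = 10.5
Total = 10.5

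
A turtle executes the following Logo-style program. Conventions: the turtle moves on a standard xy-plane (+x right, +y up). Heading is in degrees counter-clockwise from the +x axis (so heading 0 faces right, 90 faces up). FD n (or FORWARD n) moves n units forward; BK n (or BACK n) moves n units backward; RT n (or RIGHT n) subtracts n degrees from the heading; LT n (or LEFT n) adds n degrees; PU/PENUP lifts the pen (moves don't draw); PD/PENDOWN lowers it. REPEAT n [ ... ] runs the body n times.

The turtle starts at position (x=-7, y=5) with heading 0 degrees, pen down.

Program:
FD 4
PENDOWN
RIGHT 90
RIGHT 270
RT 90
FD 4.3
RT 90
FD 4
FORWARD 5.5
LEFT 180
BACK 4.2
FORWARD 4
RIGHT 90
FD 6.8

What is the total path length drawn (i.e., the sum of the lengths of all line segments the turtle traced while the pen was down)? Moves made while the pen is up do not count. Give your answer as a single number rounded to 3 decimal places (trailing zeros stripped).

Answer: 32.8

Derivation:
Executing turtle program step by step:
Start: pos=(-7,5), heading=0, pen down
FD 4: (-7,5) -> (-3,5) [heading=0, draw]
PD: pen down
RT 90: heading 0 -> 270
RT 270: heading 270 -> 0
RT 90: heading 0 -> 270
FD 4.3: (-3,5) -> (-3,0.7) [heading=270, draw]
RT 90: heading 270 -> 180
FD 4: (-3,0.7) -> (-7,0.7) [heading=180, draw]
FD 5.5: (-7,0.7) -> (-12.5,0.7) [heading=180, draw]
LT 180: heading 180 -> 0
BK 4.2: (-12.5,0.7) -> (-16.7,0.7) [heading=0, draw]
FD 4: (-16.7,0.7) -> (-12.7,0.7) [heading=0, draw]
RT 90: heading 0 -> 270
FD 6.8: (-12.7,0.7) -> (-12.7,-6.1) [heading=270, draw]
Final: pos=(-12.7,-6.1), heading=270, 7 segment(s) drawn

Segment lengths:
  seg 1: (-7,5) -> (-3,5), length = 4
  seg 2: (-3,5) -> (-3,0.7), length = 4.3
  seg 3: (-3,0.7) -> (-7,0.7), length = 4
  seg 4: (-7,0.7) -> (-12.5,0.7), length = 5.5
  seg 5: (-12.5,0.7) -> (-16.7,0.7), length = 4.2
  seg 6: (-16.7,0.7) -> (-12.7,0.7), length = 4
  seg 7: (-12.7,0.7) -> (-12.7,-6.1), length = 6.8
Total = 32.8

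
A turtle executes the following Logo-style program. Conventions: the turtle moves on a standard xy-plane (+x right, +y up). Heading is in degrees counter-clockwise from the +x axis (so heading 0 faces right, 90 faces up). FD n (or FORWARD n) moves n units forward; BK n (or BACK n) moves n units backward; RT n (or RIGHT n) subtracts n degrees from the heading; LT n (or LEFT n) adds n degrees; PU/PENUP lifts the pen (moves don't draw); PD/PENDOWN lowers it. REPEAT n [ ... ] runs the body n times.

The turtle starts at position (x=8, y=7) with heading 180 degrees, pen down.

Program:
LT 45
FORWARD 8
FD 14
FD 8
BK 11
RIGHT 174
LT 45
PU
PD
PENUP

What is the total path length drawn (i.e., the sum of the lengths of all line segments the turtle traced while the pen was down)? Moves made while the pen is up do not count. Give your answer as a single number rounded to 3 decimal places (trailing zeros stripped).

Executing turtle program step by step:
Start: pos=(8,7), heading=180, pen down
LT 45: heading 180 -> 225
FD 8: (8,7) -> (2.343,1.343) [heading=225, draw]
FD 14: (2.343,1.343) -> (-7.556,-8.556) [heading=225, draw]
FD 8: (-7.556,-8.556) -> (-13.213,-14.213) [heading=225, draw]
BK 11: (-13.213,-14.213) -> (-5.435,-6.435) [heading=225, draw]
RT 174: heading 225 -> 51
LT 45: heading 51 -> 96
PU: pen up
PD: pen down
PU: pen up
Final: pos=(-5.435,-6.435), heading=96, 4 segment(s) drawn

Segment lengths:
  seg 1: (8,7) -> (2.343,1.343), length = 8
  seg 2: (2.343,1.343) -> (-7.556,-8.556), length = 14
  seg 3: (-7.556,-8.556) -> (-13.213,-14.213), length = 8
  seg 4: (-13.213,-14.213) -> (-5.435,-6.435), length = 11
Total = 41

Answer: 41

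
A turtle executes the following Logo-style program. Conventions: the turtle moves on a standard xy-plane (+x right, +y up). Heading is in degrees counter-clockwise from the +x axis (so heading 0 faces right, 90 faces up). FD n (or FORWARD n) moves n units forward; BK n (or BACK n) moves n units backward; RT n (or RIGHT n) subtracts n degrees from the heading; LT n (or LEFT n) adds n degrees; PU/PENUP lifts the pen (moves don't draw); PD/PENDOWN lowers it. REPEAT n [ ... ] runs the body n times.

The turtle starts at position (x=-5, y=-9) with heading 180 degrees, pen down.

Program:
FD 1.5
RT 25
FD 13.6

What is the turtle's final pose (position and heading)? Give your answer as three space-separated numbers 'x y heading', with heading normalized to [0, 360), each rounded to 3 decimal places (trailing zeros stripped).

Executing turtle program step by step:
Start: pos=(-5,-9), heading=180, pen down
FD 1.5: (-5,-9) -> (-6.5,-9) [heading=180, draw]
RT 25: heading 180 -> 155
FD 13.6: (-6.5,-9) -> (-18.826,-3.252) [heading=155, draw]
Final: pos=(-18.826,-3.252), heading=155, 2 segment(s) drawn

Answer: -18.826 -3.252 155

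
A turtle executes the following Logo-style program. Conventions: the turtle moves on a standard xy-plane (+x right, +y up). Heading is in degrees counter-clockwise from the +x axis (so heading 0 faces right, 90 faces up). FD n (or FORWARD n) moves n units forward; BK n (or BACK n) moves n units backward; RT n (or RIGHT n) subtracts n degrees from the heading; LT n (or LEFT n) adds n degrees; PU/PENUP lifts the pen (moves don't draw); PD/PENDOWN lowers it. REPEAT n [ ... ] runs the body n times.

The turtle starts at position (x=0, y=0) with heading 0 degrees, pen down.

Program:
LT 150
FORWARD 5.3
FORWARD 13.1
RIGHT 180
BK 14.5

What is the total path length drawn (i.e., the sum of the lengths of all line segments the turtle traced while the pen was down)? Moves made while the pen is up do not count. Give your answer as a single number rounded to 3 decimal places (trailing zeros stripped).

Answer: 32.9

Derivation:
Executing turtle program step by step:
Start: pos=(0,0), heading=0, pen down
LT 150: heading 0 -> 150
FD 5.3: (0,0) -> (-4.59,2.65) [heading=150, draw]
FD 13.1: (-4.59,2.65) -> (-15.935,9.2) [heading=150, draw]
RT 180: heading 150 -> 330
BK 14.5: (-15.935,9.2) -> (-28.492,16.45) [heading=330, draw]
Final: pos=(-28.492,16.45), heading=330, 3 segment(s) drawn

Segment lengths:
  seg 1: (0,0) -> (-4.59,2.65), length = 5.3
  seg 2: (-4.59,2.65) -> (-15.935,9.2), length = 13.1
  seg 3: (-15.935,9.2) -> (-28.492,16.45), length = 14.5
Total = 32.9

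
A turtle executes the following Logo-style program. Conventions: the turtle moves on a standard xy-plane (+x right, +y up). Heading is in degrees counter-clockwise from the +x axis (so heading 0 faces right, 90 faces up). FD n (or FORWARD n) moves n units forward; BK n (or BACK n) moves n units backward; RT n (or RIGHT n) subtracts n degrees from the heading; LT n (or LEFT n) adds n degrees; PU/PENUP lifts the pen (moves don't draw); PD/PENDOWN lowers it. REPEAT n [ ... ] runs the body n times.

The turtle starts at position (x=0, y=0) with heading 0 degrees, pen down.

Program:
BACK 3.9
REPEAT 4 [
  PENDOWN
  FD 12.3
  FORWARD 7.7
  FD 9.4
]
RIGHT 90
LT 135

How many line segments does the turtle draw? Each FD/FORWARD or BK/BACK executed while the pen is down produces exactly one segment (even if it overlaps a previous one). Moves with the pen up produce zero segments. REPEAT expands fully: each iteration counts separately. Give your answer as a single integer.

Executing turtle program step by step:
Start: pos=(0,0), heading=0, pen down
BK 3.9: (0,0) -> (-3.9,0) [heading=0, draw]
REPEAT 4 [
  -- iteration 1/4 --
  PD: pen down
  FD 12.3: (-3.9,0) -> (8.4,0) [heading=0, draw]
  FD 7.7: (8.4,0) -> (16.1,0) [heading=0, draw]
  FD 9.4: (16.1,0) -> (25.5,0) [heading=0, draw]
  -- iteration 2/4 --
  PD: pen down
  FD 12.3: (25.5,0) -> (37.8,0) [heading=0, draw]
  FD 7.7: (37.8,0) -> (45.5,0) [heading=0, draw]
  FD 9.4: (45.5,0) -> (54.9,0) [heading=0, draw]
  -- iteration 3/4 --
  PD: pen down
  FD 12.3: (54.9,0) -> (67.2,0) [heading=0, draw]
  FD 7.7: (67.2,0) -> (74.9,0) [heading=0, draw]
  FD 9.4: (74.9,0) -> (84.3,0) [heading=0, draw]
  -- iteration 4/4 --
  PD: pen down
  FD 12.3: (84.3,0) -> (96.6,0) [heading=0, draw]
  FD 7.7: (96.6,0) -> (104.3,0) [heading=0, draw]
  FD 9.4: (104.3,0) -> (113.7,0) [heading=0, draw]
]
RT 90: heading 0 -> 270
LT 135: heading 270 -> 45
Final: pos=(113.7,0), heading=45, 13 segment(s) drawn
Segments drawn: 13

Answer: 13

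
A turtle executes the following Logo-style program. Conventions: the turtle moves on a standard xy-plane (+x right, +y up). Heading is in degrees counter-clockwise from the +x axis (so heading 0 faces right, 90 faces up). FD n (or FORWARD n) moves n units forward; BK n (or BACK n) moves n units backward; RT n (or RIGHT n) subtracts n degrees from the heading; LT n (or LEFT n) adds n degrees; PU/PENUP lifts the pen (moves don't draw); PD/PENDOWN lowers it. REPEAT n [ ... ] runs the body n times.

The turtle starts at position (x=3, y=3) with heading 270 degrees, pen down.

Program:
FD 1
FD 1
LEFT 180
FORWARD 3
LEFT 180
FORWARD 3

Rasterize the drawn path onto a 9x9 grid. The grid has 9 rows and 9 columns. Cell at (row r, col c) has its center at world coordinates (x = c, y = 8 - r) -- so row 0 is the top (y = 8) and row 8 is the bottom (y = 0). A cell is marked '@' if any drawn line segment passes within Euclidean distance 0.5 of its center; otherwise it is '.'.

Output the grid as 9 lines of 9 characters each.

Segment 0: (3,3) -> (3,2)
Segment 1: (3,2) -> (3,1)
Segment 2: (3,1) -> (3,4)
Segment 3: (3,4) -> (3,1)

Answer: .........
.........
.........
.........
...@.....
...@.....
...@.....
...@.....
.........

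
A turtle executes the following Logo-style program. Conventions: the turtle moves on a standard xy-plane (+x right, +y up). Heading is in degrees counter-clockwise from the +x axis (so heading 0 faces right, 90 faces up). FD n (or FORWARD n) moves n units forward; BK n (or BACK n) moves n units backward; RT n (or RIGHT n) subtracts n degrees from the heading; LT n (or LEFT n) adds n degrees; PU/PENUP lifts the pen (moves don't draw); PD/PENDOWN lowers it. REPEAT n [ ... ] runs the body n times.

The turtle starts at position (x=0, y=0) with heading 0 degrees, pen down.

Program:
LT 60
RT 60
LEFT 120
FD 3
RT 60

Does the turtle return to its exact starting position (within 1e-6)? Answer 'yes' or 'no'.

Executing turtle program step by step:
Start: pos=(0,0), heading=0, pen down
LT 60: heading 0 -> 60
RT 60: heading 60 -> 0
LT 120: heading 0 -> 120
FD 3: (0,0) -> (-1.5,2.598) [heading=120, draw]
RT 60: heading 120 -> 60
Final: pos=(-1.5,2.598), heading=60, 1 segment(s) drawn

Start position: (0, 0)
Final position: (-1.5, 2.598)
Distance = 3; >= 1e-6 -> NOT closed

Answer: no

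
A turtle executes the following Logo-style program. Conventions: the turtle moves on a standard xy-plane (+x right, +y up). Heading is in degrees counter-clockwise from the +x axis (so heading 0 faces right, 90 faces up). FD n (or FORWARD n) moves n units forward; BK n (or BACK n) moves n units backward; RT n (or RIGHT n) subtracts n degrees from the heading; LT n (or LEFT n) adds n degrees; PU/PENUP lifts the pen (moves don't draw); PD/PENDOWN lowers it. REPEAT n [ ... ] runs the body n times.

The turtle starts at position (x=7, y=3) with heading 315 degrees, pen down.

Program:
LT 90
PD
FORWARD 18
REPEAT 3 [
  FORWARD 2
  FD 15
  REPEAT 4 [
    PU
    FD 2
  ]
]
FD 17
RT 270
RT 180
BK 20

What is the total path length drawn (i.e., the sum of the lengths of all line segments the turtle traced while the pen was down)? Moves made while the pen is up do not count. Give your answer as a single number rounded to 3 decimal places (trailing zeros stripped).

Answer: 35

Derivation:
Executing turtle program step by step:
Start: pos=(7,3), heading=315, pen down
LT 90: heading 315 -> 45
PD: pen down
FD 18: (7,3) -> (19.728,15.728) [heading=45, draw]
REPEAT 3 [
  -- iteration 1/3 --
  FD 2: (19.728,15.728) -> (21.142,17.142) [heading=45, draw]
  FD 15: (21.142,17.142) -> (31.749,27.749) [heading=45, draw]
  REPEAT 4 [
    -- iteration 1/4 --
    PU: pen up
    FD 2: (31.749,27.749) -> (33.163,29.163) [heading=45, move]
    -- iteration 2/4 --
    PU: pen up
    FD 2: (33.163,29.163) -> (34.577,30.577) [heading=45, move]
    -- iteration 3/4 --
    PU: pen up
    FD 2: (34.577,30.577) -> (35.991,31.991) [heading=45, move]
    -- iteration 4/4 --
    PU: pen up
    FD 2: (35.991,31.991) -> (37.406,33.406) [heading=45, move]
  ]
  -- iteration 2/3 --
  FD 2: (37.406,33.406) -> (38.82,34.82) [heading=45, move]
  FD 15: (38.82,34.82) -> (49.426,45.426) [heading=45, move]
  REPEAT 4 [
    -- iteration 1/4 --
    PU: pen up
    FD 2: (49.426,45.426) -> (50.841,46.841) [heading=45, move]
    -- iteration 2/4 --
    PU: pen up
    FD 2: (50.841,46.841) -> (52.255,48.255) [heading=45, move]
    -- iteration 3/4 --
    PU: pen up
    FD 2: (52.255,48.255) -> (53.669,49.669) [heading=45, move]
    -- iteration 4/4 --
    PU: pen up
    FD 2: (53.669,49.669) -> (55.083,51.083) [heading=45, move]
  ]
  -- iteration 3/3 --
  FD 2: (55.083,51.083) -> (56.497,52.497) [heading=45, move]
  FD 15: (56.497,52.497) -> (67.104,63.104) [heading=45, move]
  REPEAT 4 [
    -- iteration 1/4 --
    PU: pen up
    FD 2: (67.104,63.104) -> (68.518,64.518) [heading=45, move]
    -- iteration 2/4 --
    PU: pen up
    FD 2: (68.518,64.518) -> (69.933,65.933) [heading=45, move]
    -- iteration 3/4 --
    PU: pen up
    FD 2: (69.933,65.933) -> (71.347,67.347) [heading=45, move]
    -- iteration 4/4 --
    PU: pen up
    FD 2: (71.347,67.347) -> (72.761,68.761) [heading=45, move]
  ]
]
FD 17: (72.761,68.761) -> (84.782,80.782) [heading=45, move]
RT 270: heading 45 -> 135
RT 180: heading 135 -> 315
BK 20: (84.782,80.782) -> (70.64,94.924) [heading=315, move]
Final: pos=(70.64,94.924), heading=315, 3 segment(s) drawn

Segment lengths:
  seg 1: (7,3) -> (19.728,15.728), length = 18
  seg 2: (19.728,15.728) -> (21.142,17.142), length = 2
  seg 3: (21.142,17.142) -> (31.749,27.749), length = 15
Total = 35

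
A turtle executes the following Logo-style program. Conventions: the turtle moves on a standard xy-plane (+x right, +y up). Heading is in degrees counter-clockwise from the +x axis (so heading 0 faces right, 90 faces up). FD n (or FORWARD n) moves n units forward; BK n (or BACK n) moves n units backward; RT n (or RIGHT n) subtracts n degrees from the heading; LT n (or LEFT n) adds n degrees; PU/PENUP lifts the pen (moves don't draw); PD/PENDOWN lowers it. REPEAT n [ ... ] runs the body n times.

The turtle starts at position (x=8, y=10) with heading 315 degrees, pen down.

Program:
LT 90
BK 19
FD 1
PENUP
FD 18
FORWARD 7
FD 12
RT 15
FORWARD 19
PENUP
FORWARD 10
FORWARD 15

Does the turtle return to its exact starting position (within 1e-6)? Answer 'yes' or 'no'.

Answer: no

Derivation:
Executing turtle program step by step:
Start: pos=(8,10), heading=315, pen down
LT 90: heading 315 -> 45
BK 19: (8,10) -> (-5.435,-3.435) [heading=45, draw]
FD 1: (-5.435,-3.435) -> (-4.728,-2.728) [heading=45, draw]
PU: pen up
FD 18: (-4.728,-2.728) -> (8,10) [heading=45, move]
FD 7: (8,10) -> (12.95,14.95) [heading=45, move]
FD 12: (12.95,14.95) -> (21.435,23.435) [heading=45, move]
RT 15: heading 45 -> 30
FD 19: (21.435,23.435) -> (37.89,32.935) [heading=30, move]
PU: pen up
FD 10: (37.89,32.935) -> (46.55,37.935) [heading=30, move]
FD 15: (46.55,37.935) -> (59.54,45.435) [heading=30, move]
Final: pos=(59.54,45.435), heading=30, 2 segment(s) drawn

Start position: (8, 10)
Final position: (59.54, 45.435)
Distance = 62.546; >= 1e-6 -> NOT closed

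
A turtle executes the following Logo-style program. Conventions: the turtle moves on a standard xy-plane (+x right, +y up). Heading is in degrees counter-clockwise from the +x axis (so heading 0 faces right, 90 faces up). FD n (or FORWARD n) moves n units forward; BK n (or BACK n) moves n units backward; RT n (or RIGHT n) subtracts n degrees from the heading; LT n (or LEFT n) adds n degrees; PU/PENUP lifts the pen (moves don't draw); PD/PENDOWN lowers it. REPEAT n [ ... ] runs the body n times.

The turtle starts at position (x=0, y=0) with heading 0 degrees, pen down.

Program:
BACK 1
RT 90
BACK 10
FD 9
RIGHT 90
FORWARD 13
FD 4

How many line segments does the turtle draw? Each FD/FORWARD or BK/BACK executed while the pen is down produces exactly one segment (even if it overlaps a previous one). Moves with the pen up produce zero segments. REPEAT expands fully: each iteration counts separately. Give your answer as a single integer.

Executing turtle program step by step:
Start: pos=(0,0), heading=0, pen down
BK 1: (0,0) -> (-1,0) [heading=0, draw]
RT 90: heading 0 -> 270
BK 10: (-1,0) -> (-1,10) [heading=270, draw]
FD 9: (-1,10) -> (-1,1) [heading=270, draw]
RT 90: heading 270 -> 180
FD 13: (-1,1) -> (-14,1) [heading=180, draw]
FD 4: (-14,1) -> (-18,1) [heading=180, draw]
Final: pos=(-18,1), heading=180, 5 segment(s) drawn
Segments drawn: 5

Answer: 5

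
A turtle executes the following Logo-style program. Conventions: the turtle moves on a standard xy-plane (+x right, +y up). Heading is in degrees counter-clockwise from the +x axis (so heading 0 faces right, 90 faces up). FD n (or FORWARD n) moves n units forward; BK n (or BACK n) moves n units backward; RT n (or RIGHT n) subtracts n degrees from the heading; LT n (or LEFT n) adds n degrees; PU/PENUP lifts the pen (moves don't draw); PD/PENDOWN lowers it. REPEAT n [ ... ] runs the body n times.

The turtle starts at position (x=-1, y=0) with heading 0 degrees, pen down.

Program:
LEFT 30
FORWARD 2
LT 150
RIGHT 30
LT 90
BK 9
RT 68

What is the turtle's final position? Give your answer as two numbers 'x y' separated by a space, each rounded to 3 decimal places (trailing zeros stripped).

Answer: 5.232 8.794

Derivation:
Executing turtle program step by step:
Start: pos=(-1,0), heading=0, pen down
LT 30: heading 0 -> 30
FD 2: (-1,0) -> (0.732,1) [heading=30, draw]
LT 150: heading 30 -> 180
RT 30: heading 180 -> 150
LT 90: heading 150 -> 240
BK 9: (0.732,1) -> (5.232,8.794) [heading=240, draw]
RT 68: heading 240 -> 172
Final: pos=(5.232,8.794), heading=172, 2 segment(s) drawn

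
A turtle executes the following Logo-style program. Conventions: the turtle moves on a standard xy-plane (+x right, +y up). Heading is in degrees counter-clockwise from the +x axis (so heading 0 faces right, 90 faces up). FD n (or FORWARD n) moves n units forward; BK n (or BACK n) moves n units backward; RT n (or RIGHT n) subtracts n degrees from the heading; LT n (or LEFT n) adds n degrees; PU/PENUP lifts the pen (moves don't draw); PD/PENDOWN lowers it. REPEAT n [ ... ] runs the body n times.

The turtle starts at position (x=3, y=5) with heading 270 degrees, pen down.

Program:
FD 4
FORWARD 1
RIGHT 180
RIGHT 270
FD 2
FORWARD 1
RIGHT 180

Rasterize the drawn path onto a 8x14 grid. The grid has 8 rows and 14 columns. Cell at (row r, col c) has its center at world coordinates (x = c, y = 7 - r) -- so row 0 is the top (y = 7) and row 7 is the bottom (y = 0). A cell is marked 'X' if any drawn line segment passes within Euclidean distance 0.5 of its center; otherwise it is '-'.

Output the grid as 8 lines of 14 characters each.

Answer: --------------
--------------
---X----------
---X----------
---X----------
---X----------
---X----------
XXXX----------

Derivation:
Segment 0: (3,5) -> (3,1)
Segment 1: (3,1) -> (3,0)
Segment 2: (3,0) -> (1,-0)
Segment 3: (1,-0) -> (-0,-0)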